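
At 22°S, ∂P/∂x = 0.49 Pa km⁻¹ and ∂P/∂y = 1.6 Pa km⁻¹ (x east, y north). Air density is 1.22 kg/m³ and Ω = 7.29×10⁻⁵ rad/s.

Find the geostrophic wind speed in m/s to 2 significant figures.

25 m/s

Coriolis parameter at 22°S:
f = 2Ω sin φ = 2 × 7.29×10⁻⁵ × sin 22° = 5.46×10⁻⁵ s⁻¹
In the Southern Hemisphere f is negative: f = −5.46×10⁻⁵ s⁻¹.
Component geostrophic relations (x east, y north):
u_g = −(1/(fρ)) ∂P/∂y,  v_g = (1/(fρ)) ∂P/∂x
u_g = −(1.6×10⁻³)/(−5.46×10⁻⁵ × 1.22) = 24.0 m/s;  v_g = (0.49×10⁻³)/(−5.46×10⁻⁵ × 1.22) = −7.35 m/s
|V_g| = √(u_g² + v_g²) = 25.1 m/s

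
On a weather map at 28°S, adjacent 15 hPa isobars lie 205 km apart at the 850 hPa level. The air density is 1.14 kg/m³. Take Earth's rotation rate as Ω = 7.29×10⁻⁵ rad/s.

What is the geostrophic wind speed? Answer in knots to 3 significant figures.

Coriolis parameter at 28°S:
f = 2Ω sin φ = 2 × 7.29×10⁻⁵ × sin 28° = 6.84×10⁻⁵ s⁻¹
Pressure gradient: |∂P/∂n| = 1500 Pa / 205000 m = 7.32×10⁻³ Pa/m
Geostrophic balance (pressure-gradient force = Coriolis force):
V_g = (1/(fρ)) |∂P/∂n| = 7.32×10⁻³ / (6.84×10⁻⁵ × 1.14) = 93.8 m/s
Converting: 93.8 m/s × 1.944 = 182 knots

182 knots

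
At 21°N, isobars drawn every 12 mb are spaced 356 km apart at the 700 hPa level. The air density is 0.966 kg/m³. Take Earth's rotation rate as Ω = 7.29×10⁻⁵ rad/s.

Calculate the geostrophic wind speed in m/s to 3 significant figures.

Coriolis parameter at 21°N:
f = 2Ω sin φ = 2 × 7.29×10⁻⁵ × sin 21° = 5.23×10⁻⁵ s⁻¹
Pressure gradient: |∂P/∂n| = 1200 Pa / 356000 m = 3.37×10⁻³ Pa/m
Geostrophic balance (pressure-gradient force = Coriolis force):
V_g = (1/(fρ)) |∂P/∂n| = 3.37×10⁻³ / (5.23×10⁻⁵ × 0.966) = 66.8 m/s

66.8 m/s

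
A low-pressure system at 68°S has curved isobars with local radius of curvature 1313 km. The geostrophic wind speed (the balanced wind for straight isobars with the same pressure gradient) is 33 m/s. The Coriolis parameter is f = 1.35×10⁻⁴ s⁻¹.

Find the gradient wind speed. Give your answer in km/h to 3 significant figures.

Around a low, centrifugal force acts outward with Coriolis, so pressure-gradient force balances both:
(1/ρ)|∂P/∂n| = fV + V²/R  →  V² + fR·V − fR·V_g = 0
With fR = 1.35×10⁻⁴ × 1313×10³ m = 177 m/s:
V = [−fR + √((fR)² + 4 fR V_g)]/2 = [−177 + √(177² + 4×177×33)]/2 = 28.4 m/s
Subgeostrophic (V < V_g = 33 m/s), as expected around a low.
Converting: 28.4 m/s × 3.6 = 102 km/h

102 km/h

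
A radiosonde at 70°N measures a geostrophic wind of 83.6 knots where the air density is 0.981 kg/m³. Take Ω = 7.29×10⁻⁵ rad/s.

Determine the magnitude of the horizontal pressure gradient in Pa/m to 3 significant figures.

5.78×10⁻³ Pa/m

Coriolis parameter at 70°N:
f = 2Ω sin φ = 2 × 7.29×10⁻⁵ × sin 70° = 1.37×10⁻⁴ s⁻¹
Wind speed in SI: 83.6 knots = 43.0 m/s
Geostrophic balance rearranged: |∂P/∂n| = f ρ V_g
|∂P/∂n| = 1.37×10⁻⁴ × 0.981 × 43.0 = 5.78×10⁻³ Pa/m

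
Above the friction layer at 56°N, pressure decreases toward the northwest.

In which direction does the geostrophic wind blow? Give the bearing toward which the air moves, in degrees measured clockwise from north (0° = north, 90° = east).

The pressure-gradient force points toward the northwest (bearing 315°).
Geostrophic balance: in the Northern Hemisphere the Coriolis force deflects motion to the right, so the geostrophic wind blows 90° to the right of the pressure-gradient force (low pressure on the left).
Rotating 315° by 90° clockwise gives 045° — the wind blows toward the northeast.

045°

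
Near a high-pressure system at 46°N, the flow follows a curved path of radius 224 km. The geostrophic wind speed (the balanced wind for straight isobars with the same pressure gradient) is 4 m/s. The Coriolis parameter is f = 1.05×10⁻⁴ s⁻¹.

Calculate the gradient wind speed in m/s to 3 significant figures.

Around a high, pressure-gradient force acts outward with centrifugal, so Coriolis balances both:
fV = (1/ρ)|∂P/∂n| + V²/R  →  V² − fR·V + fR·V_g = 0
With fR = 1.05×10⁻⁴ × 224×10³ m = 23.5 m/s:
V = [fR − √((fR)² − 4 fR V_g)]/2 = [23.5 − √(23.5² − 4×23.5×4)]/2 = 5.11 m/s
Supergeostrophic (V > V_g = 4 m/s), as expected around a high.

5.11 m/s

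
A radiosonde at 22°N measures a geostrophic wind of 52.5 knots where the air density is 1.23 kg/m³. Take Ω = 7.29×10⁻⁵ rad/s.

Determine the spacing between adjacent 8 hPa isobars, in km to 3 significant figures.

Coriolis parameter at 22°N:
f = 2Ω sin φ = 2 × 7.29×10⁻⁵ × sin 22° = 5.46×10⁻⁵ s⁻¹
Wind speed in SI: 52.5 knots = 27.0 m/s
Geostrophic balance rearranged: |∂P/∂n| = f ρ V_g
|∂P/∂n| = 5.46×10⁻⁵ × 1.23 × 27.0 = 1.81×10⁻³ Pa/m
Isobar spacing: Δn = ΔP/|∂P/∂n| = 800 Pa / 1.81×10⁻³ Pa/m = 440915 m ≈ 441 km

441 km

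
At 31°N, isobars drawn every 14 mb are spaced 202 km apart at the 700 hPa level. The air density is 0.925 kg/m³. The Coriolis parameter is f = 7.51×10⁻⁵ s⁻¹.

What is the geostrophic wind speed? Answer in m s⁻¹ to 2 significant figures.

100 m s⁻¹

Pressure gradient: |∂P/∂n| = 1400 Pa / 202000 m = 6.93×10⁻³ Pa/m
Geostrophic balance (pressure-gradient force = Coriolis force):
V_g = (1/(fρ)) |∂P/∂n| = 6.93×10⁻³ / (7.51×10⁻⁵ × 0.925) = 99.8 m/s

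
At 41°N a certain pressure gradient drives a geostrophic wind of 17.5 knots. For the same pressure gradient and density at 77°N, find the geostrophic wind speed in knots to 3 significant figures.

With the same pressure gradient and density, V_g ∝ 1/f ∝ 1/sin φ.
V₂ = V₁ · sin φ₁ / sin φ₂ = 17.5 × sin 41° / sin 77°
V₂ = 17.5 × 0.6561/0.9744 = 11.8 knots

11.8 knots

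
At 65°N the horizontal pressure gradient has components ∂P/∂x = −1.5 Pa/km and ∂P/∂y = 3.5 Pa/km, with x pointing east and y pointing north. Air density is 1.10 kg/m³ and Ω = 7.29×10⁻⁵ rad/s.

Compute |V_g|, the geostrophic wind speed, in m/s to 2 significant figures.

26 m/s

Coriolis parameter at 65°N:
f = 2Ω sin φ = 2 × 7.29×10⁻⁵ × sin 65° = 1.32×10⁻⁴ s⁻¹
Component geostrophic relations (x east, y north):
u_g = −(1/(fρ)) ∂P/∂y,  v_g = (1/(fρ)) ∂P/∂x
u_g = −(3.5×10⁻³)/(1.32×10⁻⁴ × 1.10) = −24.1 m/s;  v_g = (−1.5×10⁻³)/(1.32×10⁻⁴ × 1.10) = −10.3 m/s
|V_g| = √(u_g² + v_g²) = 26.2 m/s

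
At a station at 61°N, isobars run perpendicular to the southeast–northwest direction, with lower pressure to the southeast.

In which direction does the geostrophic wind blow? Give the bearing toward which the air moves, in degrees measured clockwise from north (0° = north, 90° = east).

225°

The pressure-gradient force points toward the southeast (bearing 135°).
Geostrophic balance: in the Northern Hemisphere the Coriolis force deflects motion to the right, so the geostrophic wind blows 90° to the right of the pressure-gradient force (low pressure on the left).
Rotating 135° by 90° clockwise gives 225° — the wind blows toward the southwest.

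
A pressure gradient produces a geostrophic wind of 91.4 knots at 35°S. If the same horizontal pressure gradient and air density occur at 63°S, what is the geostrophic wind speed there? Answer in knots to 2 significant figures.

With the same pressure gradient and density, V_g ∝ 1/f ∝ 1/sin φ.
V₂ = V₁ · sin φ₁ / sin φ₂ = 91.4 × sin 35° / sin 63°
V₂ = 91.4 × 0.5736/0.8910 = 59 knots

59 knots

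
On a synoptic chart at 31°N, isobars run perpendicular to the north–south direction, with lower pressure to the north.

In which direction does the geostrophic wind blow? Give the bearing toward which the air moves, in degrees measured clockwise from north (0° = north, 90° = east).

090°

The pressure-gradient force points toward the north (bearing 000°).
Geostrophic balance: in the Northern Hemisphere the Coriolis force deflects motion to the right, so the geostrophic wind blows 90° to the right of the pressure-gradient force (low pressure on the left).
Rotating 000° by 90° clockwise gives 090° — the wind blows toward the east.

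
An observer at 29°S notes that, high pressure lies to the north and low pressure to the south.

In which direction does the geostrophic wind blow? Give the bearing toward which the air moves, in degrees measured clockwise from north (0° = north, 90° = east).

The pressure-gradient force points toward the south (bearing 180°).
Geostrophic balance: in the Southern Hemisphere the Coriolis force deflects motion to the left, so the geostrophic wind blows 90° to the left of the pressure-gradient force (low pressure on the right).
Rotating 180° by 90° counterclockwise gives 090° — the wind blows toward the east.

090°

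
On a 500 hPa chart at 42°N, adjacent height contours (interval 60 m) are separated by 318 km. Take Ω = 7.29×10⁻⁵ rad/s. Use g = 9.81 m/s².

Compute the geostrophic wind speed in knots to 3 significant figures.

Coriolis parameter at 42°N:
f = 2Ω sin φ = 2 × 7.29×10⁻⁵ × sin 42° = 9.76×10⁻⁵ s⁻¹
Height gradient: |∂Z/∂n| = 60 m / 318000 m = 1.89×10⁻⁴
On a pressure surface, geostrophic balance gives V_g = (g/f)|∂Z/∂n|:
V_g = 9.81 × 1.89×10⁻⁴ / 9.76×10⁻⁵ = 19.0 m/s
Converting: 19.0 m/s × 1.944 = 36.9 knots

36.9 knots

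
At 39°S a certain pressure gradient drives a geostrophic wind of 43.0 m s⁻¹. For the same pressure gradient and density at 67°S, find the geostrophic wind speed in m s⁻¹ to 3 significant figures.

29.4 m s⁻¹

With the same pressure gradient and density, V_g ∝ 1/f ∝ 1/sin φ.
V₂ = V₁ · sin φ₁ / sin φ₂ = 43.0 × sin 39° / sin 67°
V₂ = 43.0 × 0.6293/0.9205 = 29.4 m s⁻¹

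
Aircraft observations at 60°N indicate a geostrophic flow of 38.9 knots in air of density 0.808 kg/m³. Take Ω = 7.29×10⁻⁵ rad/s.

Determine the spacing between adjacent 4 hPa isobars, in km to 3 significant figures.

196 km

Coriolis parameter at 60°N:
f = 2Ω sin φ = 2 × 7.29×10⁻⁵ × sin 60° = 1.26×10⁻⁴ s⁻¹
Wind speed in SI: 38.9 knots = 20.0 m/s
Geostrophic balance rearranged: |∂P/∂n| = f ρ V_g
|∂P/∂n| = 1.26×10⁻⁴ × 0.808 × 20.0 = 2.04×10⁻³ Pa/m
Isobar spacing: Δn = ΔP/|∂P/∂n| = 400 Pa / 2.04×10⁻³ Pa/m = 195917 m ≈ 196 km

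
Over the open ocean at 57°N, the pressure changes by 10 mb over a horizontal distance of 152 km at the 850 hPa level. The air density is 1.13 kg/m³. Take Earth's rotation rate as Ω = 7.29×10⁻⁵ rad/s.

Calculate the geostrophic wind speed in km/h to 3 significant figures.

171 km/h

Coriolis parameter at 57°N:
f = 2Ω sin φ = 2 × 7.29×10⁻⁵ × sin 57° = 1.22×10⁻⁴ s⁻¹
Pressure gradient: |∂P/∂n| = 1000 Pa / 152000 m = 6.58×10⁻³ Pa/m
Geostrophic balance (pressure-gradient force = Coriolis force):
V_g = (1/(fρ)) |∂P/∂n| = 6.58×10⁻³ / (1.22×10⁻⁴ × 1.13) = 47.6 m/s
Converting: 47.6 m/s × 3.6 = 171 km/h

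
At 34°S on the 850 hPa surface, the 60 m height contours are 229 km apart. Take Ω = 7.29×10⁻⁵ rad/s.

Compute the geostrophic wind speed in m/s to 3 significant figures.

31.5 m/s

Coriolis parameter at 34°S:
f = 2Ω sin φ = 2 × 7.29×10⁻⁵ × sin 34° = 8.15×10⁻⁵ s⁻¹
Height gradient: |∂Z/∂n| = 60 m / 229000 m = 2.62×10⁻⁴
On a pressure surface, geostrophic balance gives V_g = (g/f)|∂Z/∂n|:
V_g = 9.81 × 2.62×10⁻⁴ / 8.15×10⁻⁵ = 31.5 m/s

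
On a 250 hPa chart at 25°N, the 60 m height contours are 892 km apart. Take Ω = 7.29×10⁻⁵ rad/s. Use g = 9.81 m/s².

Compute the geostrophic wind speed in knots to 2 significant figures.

21 knots

Coriolis parameter at 25°N:
f = 2Ω sin φ = 2 × 7.29×10⁻⁵ × sin 25° = 6.16×10⁻⁵ s⁻¹
Height gradient: |∂Z/∂n| = 60 m / 892000 m = 6.73×10⁻⁵
On a pressure surface, geostrophic balance gives V_g = (g/f)|∂Z/∂n|:
V_g = 9.81 × 6.73×10⁻⁵ / 6.16×10⁻⁵ = 10.7 m/s
Converting: 10.7 m/s × 1.944 = 21 knots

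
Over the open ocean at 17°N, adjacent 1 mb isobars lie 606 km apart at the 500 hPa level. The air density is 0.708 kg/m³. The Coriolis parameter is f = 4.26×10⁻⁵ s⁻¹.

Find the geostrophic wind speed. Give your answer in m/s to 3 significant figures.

Pressure gradient: |∂P/∂n| = 100 Pa / 606000 m = 1.65×10⁻⁴ Pa/m
Geostrophic balance (pressure-gradient force = Coriolis force):
V_g = (1/(fρ)) |∂P/∂n| = 1.65×10⁻⁴ / (4.26×10⁻⁵ × 0.708) = 5.47 m/s

5.47 m/s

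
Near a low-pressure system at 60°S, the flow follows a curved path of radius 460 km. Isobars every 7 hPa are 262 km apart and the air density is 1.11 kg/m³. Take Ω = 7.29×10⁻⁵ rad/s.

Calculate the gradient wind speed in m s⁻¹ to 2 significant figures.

15 m s⁻¹

Coriolis parameter at 60°S:
f = 2Ω sin φ = 2 × 7.29×10⁻⁵ × sin 60° = 1.26×10⁻⁴ s⁻¹
Pressure gradient: |∂P/∂n| = 700 Pa / 262000 m = 2.67×10⁻³ Pa/m
Geostrophic speed: V_g = |∂P/∂n|/(fρ) = 2.67×10⁻³/(1.26×10⁻⁴ × 1.11) = 19.1 m/s
Around a low, centrifugal force acts outward with Coriolis, so pressure-gradient force balances both:
(1/ρ)|∂P/∂n| = fV + V²/R  →  V² + fR·V − fR·V_g = 0
With fR = 1.26×10⁻⁴ × 460×10³ m = 58.1 m/s:
V = [−fR + √((fR)² + 4 fR V_g)]/2 = [−58.1 + √(58.1² + 4×58.1×19.1)]/2 = 15.1 m/s
Subgeostrophic (V < V_g = 19.1 m/s), as expected around a low.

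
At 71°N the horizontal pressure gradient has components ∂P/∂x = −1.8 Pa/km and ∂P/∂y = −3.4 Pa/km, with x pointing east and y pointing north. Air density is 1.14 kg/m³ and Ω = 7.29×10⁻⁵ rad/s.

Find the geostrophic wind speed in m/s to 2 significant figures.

24 m/s

Coriolis parameter at 71°N:
f = 2Ω sin φ = 2 × 7.29×10⁻⁵ × sin 71° = 1.38×10⁻⁴ s⁻¹
Component geostrophic relations (x east, y north):
u_g = −(1/(fρ)) ∂P/∂y,  v_g = (1/(fρ)) ∂P/∂x
u_g = −(−3.4×10⁻³)/(1.38×10⁻⁴ × 1.14) = 21.6 m/s;  v_g = (−1.8×10⁻³)/(1.38×10⁻⁴ × 1.14) = −11.5 m/s
|V_g| = √(u_g² + v_g²) = 24.5 m/s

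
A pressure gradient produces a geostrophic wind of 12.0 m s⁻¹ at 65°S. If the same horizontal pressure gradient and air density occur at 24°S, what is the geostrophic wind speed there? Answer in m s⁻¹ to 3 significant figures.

With the same pressure gradient and density, V_g ∝ 1/f ∝ 1/sin φ.
V₂ = V₁ · sin φ₁ / sin φ₂ = 12.0 × sin 65° / sin 24°
V₂ = 12.0 × 0.9063/0.4067 = 26.7 m s⁻¹

26.7 m s⁻¹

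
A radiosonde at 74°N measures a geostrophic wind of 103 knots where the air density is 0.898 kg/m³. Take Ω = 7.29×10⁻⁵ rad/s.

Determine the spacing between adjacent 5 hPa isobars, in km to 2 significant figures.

Coriolis parameter at 74°N:
f = 2Ω sin φ = 2 × 7.29×10⁻⁵ × sin 74° = 1.40×10⁻⁴ s⁻¹
Wind speed in SI: 103 knots = 53.0 m/s
Geostrophic balance rearranged: |∂P/∂n| = f ρ V_g
|∂P/∂n| = 1.40×10⁻⁴ × 0.898 × 53.0 = 6.67×10⁻³ Pa/m
Isobar spacing: Δn = ΔP/|∂P/∂n| = 500 Pa / 6.67×10⁻³ Pa/m = 74975 m ≈ 75 km

75 km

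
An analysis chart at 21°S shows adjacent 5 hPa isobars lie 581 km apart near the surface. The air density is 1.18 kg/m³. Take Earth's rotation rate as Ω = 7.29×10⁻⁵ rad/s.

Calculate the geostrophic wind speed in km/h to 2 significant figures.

50 km/h

Coriolis parameter at 21°S:
f = 2Ω sin φ = 2 × 7.29×10⁻⁵ × sin 21° = 5.23×10⁻⁵ s⁻¹
Pressure gradient: |∂P/∂n| = 500 Pa / 581000 m = 8.61×10⁻⁴ Pa/m
Geostrophic balance (pressure-gradient force = Coriolis force):
V_g = (1/(fρ)) |∂P/∂n| = 8.61×10⁻⁴ / (5.23×10⁻⁵ × 1.18) = 14.0 m/s
Converting: 14.0 m/s × 3.6 = 50 km/h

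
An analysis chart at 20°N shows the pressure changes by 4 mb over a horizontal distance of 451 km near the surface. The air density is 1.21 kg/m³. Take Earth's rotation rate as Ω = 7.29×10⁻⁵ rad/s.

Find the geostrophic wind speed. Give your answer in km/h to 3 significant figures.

52.9 km/h

Coriolis parameter at 20°N:
f = 2Ω sin φ = 2 × 7.29×10⁻⁵ × sin 20° = 4.99×10⁻⁵ s⁻¹
Pressure gradient: |∂P/∂n| = 400 Pa / 451000 m = 8.87×10⁻⁴ Pa/m
Geostrophic balance (pressure-gradient force = Coriolis force):
V_g = (1/(fρ)) |∂P/∂n| = 8.87×10⁻⁴ / (4.99×10⁻⁵ × 1.21) = 14.7 m/s
Converting: 14.7 m/s × 3.6 = 52.9 km/h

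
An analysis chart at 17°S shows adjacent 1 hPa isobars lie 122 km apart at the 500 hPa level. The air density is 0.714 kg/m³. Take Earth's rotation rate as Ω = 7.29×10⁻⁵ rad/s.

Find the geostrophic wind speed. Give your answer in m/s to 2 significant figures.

Coriolis parameter at 17°S:
f = 2Ω sin φ = 2 × 7.29×10⁻⁵ × sin 17° = 4.26×10⁻⁵ s⁻¹
Pressure gradient: |∂P/∂n| = 100 Pa / 122000 m = 8.20×10⁻⁴ Pa/m
Geostrophic balance (pressure-gradient force = Coriolis force):
V_g = (1/(fρ)) |∂P/∂n| = 8.20×10⁻⁴ / (4.26×10⁻⁵ × 0.714) = 26.9 m/s

27 m/s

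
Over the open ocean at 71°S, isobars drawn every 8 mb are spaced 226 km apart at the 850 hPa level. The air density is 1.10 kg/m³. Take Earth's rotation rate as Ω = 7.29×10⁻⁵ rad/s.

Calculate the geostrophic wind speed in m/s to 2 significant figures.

23 m/s

Coriolis parameter at 71°S:
f = 2Ω sin φ = 2 × 7.29×10⁻⁵ × sin 71° = 1.38×10⁻⁴ s⁻¹
Pressure gradient: |∂P/∂n| = 800 Pa / 226000 m = 3.54×10⁻³ Pa/m
Geostrophic balance (pressure-gradient force = Coriolis force):
V_g = (1/(fρ)) |∂P/∂n| = 3.54×10⁻³ / (1.38×10⁻⁴ × 1.10) = 23.3 m/s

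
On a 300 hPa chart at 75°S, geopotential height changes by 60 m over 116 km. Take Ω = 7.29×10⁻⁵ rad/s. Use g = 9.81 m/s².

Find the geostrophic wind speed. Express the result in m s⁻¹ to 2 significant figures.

36 m s⁻¹

Coriolis parameter at 75°S:
f = 2Ω sin φ = 2 × 7.29×10⁻⁵ × sin 75° = 1.41×10⁻⁴ s⁻¹
Height gradient: |∂Z/∂n| = 60 m / 116000 m = 5.17×10⁻⁴
On a pressure surface, geostrophic balance gives V_g = (g/f)|∂Z/∂n|:
V_g = 9.81 × 5.17×10⁻⁴ / 1.41×10⁻⁴ = 36.0 m/s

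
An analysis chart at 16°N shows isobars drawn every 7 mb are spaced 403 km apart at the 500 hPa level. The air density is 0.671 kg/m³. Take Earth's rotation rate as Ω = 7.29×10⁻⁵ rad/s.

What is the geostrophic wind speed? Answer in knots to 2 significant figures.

130 knots

Coriolis parameter at 16°N:
f = 2Ω sin φ = 2 × 7.29×10⁻⁵ × sin 16° = 4.02×10⁻⁵ s⁻¹
Pressure gradient: |∂P/∂n| = 700 Pa / 403000 m = 1.74×10⁻³ Pa/m
Geostrophic balance (pressure-gradient force = Coriolis force):
V_g = (1/(fρ)) |∂P/∂n| = 1.74×10⁻³ / (4.02×10⁻⁵ × 0.671) = 64.4 m/s
Converting: 64.4 m/s × 1.944 = 130 knots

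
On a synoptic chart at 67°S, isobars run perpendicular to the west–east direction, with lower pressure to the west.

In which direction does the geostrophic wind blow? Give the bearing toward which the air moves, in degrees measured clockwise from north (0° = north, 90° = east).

180°

The pressure-gradient force points toward the west (bearing 270°).
Geostrophic balance: in the Southern Hemisphere the Coriolis force deflects motion to the left, so the geostrophic wind blows 90° to the left of the pressure-gradient force (low pressure on the right).
Rotating 270° by 90° counterclockwise gives 180° — the wind blows toward the south.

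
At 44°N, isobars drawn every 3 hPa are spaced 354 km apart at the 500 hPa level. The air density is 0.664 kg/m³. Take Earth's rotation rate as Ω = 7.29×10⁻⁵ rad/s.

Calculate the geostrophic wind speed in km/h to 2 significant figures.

Coriolis parameter at 44°N:
f = 2Ω sin φ = 2 × 7.29×10⁻⁵ × sin 44° = 1.01×10⁻⁴ s⁻¹
Pressure gradient: |∂P/∂n| = 300 Pa / 354000 m = 8.47×10⁻⁴ Pa/m
Geostrophic balance (pressure-gradient force = Coriolis force):
V_g = (1/(fρ)) |∂P/∂n| = 8.47×10⁻⁴ / (1.01×10⁻⁴ × 0.664) = 12.6 m/s
Converting: 12.6 m/s × 3.6 = 45 km/h

45 km/h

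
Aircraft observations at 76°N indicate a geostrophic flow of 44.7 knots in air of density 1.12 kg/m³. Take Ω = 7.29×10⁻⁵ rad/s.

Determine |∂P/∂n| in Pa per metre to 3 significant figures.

Coriolis parameter at 76°N:
f = 2Ω sin φ = 2 × 7.29×10⁻⁵ × sin 76° = 1.41×10⁻⁴ s⁻¹
Wind speed in SI: 44.7 knots = 23.0 m/s
Geostrophic balance rearranged: |∂P/∂n| = f ρ V_g
|∂P/∂n| = 1.41×10⁻⁴ × 1.12 × 23.0 = 3.64×10⁻³ Pa/m

3.64×10⁻³ Pa/m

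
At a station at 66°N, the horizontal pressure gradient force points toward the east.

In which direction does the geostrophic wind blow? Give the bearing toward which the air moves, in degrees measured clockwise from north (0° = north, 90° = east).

180°

The pressure-gradient force points toward the east (bearing 090°).
Geostrophic balance: in the Northern Hemisphere the Coriolis force deflects motion to the right, so the geostrophic wind blows 90° to the right of the pressure-gradient force (low pressure on the left).
Rotating 090° by 90° clockwise gives 180° — the wind blows toward the south.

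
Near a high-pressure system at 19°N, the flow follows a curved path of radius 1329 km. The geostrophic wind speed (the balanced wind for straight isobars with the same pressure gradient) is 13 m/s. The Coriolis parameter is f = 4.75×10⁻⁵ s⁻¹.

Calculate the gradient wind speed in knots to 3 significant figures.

Around a high, pressure-gradient force acts outward with centrifugal, so Coriolis balances both:
fV = (1/ρ)|∂P/∂n| + V²/R  →  V² − fR·V + fR·V_g = 0
With fR = 4.75×10⁻⁵ × 1329×10³ m = 63.1 m/s:
V = [fR − √((fR)² − 4 fR V_g)]/2 = [63.1 − √(63.1² − 4×63.1×13)]/2 = 18.3 m/s
Supergeostrophic (V > V_g = 13 m/s), as expected around a high.
Converting: 18.3 m/s × 1.944 = 35.6 knots

35.6 knots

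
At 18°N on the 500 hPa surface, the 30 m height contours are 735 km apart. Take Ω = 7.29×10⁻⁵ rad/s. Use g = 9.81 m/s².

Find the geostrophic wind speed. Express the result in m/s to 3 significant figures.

Coriolis parameter at 18°N:
f = 2Ω sin φ = 2 × 7.29×10⁻⁵ × sin 18° = 4.51×10⁻⁵ s⁻¹
Height gradient: |∂Z/∂n| = 30 m / 735000 m = 4.08×10⁻⁵
On a pressure surface, geostrophic balance gives V_g = (g/f)|∂Z/∂n|:
V_g = 9.81 × 4.08×10⁻⁵ / 4.51×10⁻⁵ = 8.89 m/s

8.89 m/s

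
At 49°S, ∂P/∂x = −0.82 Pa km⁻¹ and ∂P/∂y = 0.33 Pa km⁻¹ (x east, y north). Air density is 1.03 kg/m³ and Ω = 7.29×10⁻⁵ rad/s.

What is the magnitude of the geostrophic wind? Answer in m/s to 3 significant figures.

7.80 m/s

Coriolis parameter at 49°S:
f = 2Ω sin φ = 2 × 7.29×10⁻⁵ × sin 49° = 1.10×10⁻⁴ s⁻¹
In the Southern Hemisphere f is negative: f = −1.10×10⁻⁴ s⁻¹.
Component geostrophic relations (x east, y north):
u_g = −(1/(fρ)) ∂P/∂y,  v_g = (1/(fρ)) ∂P/∂x
u_g = −(0.33×10⁻³)/(−1.10×10⁻⁴ × 1.03) = 2.91 m/s;  v_g = (−0.82×10⁻³)/(−1.10×10⁻⁴ × 1.03) = 7.24 m/s
|V_g| = √(u_g² + v_g²) = 7.80 m/s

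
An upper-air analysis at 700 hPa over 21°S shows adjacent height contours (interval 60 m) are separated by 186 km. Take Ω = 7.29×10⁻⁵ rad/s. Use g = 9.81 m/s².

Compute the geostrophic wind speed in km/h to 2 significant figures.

220 km/h

Coriolis parameter at 21°S:
f = 2Ω sin φ = 2 × 7.29×10⁻⁵ × sin 21° = 5.23×10⁻⁵ s⁻¹
Height gradient: |∂Z/∂n| = 60 m / 186000 m = 3.23×10⁻⁴
On a pressure surface, geostrophic balance gives V_g = (g/f)|∂Z/∂n|:
V_g = 9.81 × 3.23×10⁻⁴ / 5.23×10⁻⁵ = 60.6 m/s
Converting: 60.6 m/s × 3.6 = 220 km/h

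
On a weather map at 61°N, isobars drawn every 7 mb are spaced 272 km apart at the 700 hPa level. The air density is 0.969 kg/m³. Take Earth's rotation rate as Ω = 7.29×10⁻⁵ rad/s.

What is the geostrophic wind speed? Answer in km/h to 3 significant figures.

Coriolis parameter at 61°N:
f = 2Ω sin φ = 2 × 7.29×10⁻⁵ × sin 61° = 1.28×10⁻⁴ s⁻¹
Pressure gradient: |∂P/∂n| = 700 Pa / 272000 m = 2.57×10⁻³ Pa/m
Geostrophic balance (pressure-gradient force = Coriolis force):
V_g = (1/(fρ)) |∂P/∂n| = 2.57×10⁻³ / (1.28×10⁻⁴ × 0.969) = 20.8 m/s
Converting: 20.8 m/s × 3.6 = 75.0 km/h

75.0 km/h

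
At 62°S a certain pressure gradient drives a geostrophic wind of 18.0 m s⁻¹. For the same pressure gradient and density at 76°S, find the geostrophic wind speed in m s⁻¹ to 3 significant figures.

16.4 m s⁻¹

With the same pressure gradient and density, V_g ∝ 1/f ∝ 1/sin φ.
V₂ = V₁ · sin φ₁ / sin φ₂ = 18.0 × sin 62° / sin 76°
V₂ = 18.0 × 0.8829/0.9703 = 16.4 m s⁻¹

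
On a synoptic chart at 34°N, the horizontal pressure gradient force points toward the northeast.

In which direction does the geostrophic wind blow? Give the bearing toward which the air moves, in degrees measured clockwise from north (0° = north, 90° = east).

The pressure-gradient force points toward the northeast (bearing 045°).
Geostrophic balance: in the Northern Hemisphere the Coriolis force deflects motion to the right, so the geostrophic wind blows 90° to the right of the pressure-gradient force (low pressure on the left).
Rotating 045° by 90° clockwise gives 135° — the wind blows toward the southeast.

135°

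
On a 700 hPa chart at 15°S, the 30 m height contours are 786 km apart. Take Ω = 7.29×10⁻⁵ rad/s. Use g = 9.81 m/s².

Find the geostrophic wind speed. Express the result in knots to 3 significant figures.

Coriolis parameter at 15°S:
f = 2Ω sin φ = 2 × 7.29×10⁻⁵ × sin 15° = 3.77×10⁻⁵ s⁻¹
Height gradient: |∂Z/∂n| = 30 m / 786000 m = 3.82×10⁻⁵
On a pressure surface, geostrophic balance gives V_g = (g/f)|∂Z/∂n|:
V_g = 9.81 × 3.82×10⁻⁵ / 3.77×10⁻⁵ = 9.92 m/s
Converting: 9.92 m/s × 1.944 = 19.3 knots

19.3 knots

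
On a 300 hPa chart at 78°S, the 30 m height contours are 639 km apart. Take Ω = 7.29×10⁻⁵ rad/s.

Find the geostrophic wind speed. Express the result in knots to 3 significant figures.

Coriolis parameter at 78°S:
f = 2Ω sin φ = 2 × 7.29×10⁻⁵ × sin 78° = 1.43×10⁻⁴ s⁻¹
Height gradient: |∂Z/∂n| = 30 m / 639000 m = 4.69×10⁻⁵
On a pressure surface, geostrophic balance gives V_g = (g/f)|∂Z/∂n|:
V_g = 9.81 × 4.69×10⁻⁵ / 1.43×10⁻⁴ = 3.23 m/s
Converting: 3.23 m/s × 1.944 = 6.28 knots

6.28 knots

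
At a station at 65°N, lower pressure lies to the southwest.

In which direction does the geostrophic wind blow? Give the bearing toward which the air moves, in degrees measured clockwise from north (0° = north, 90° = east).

The pressure-gradient force points toward the southwest (bearing 225°).
Geostrophic balance: in the Northern Hemisphere the Coriolis force deflects motion to the right, so the geostrophic wind blows 90° to the right of the pressure-gradient force (low pressure on the left).
Rotating 225° by 90° clockwise gives 315° — the wind blows toward the northwest.

315°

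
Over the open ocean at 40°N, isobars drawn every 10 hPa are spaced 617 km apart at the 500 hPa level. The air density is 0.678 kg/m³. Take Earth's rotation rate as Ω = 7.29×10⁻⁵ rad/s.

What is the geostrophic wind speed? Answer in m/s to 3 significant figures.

25.5 m/s

Coriolis parameter at 40°N:
f = 2Ω sin φ = 2 × 7.29×10⁻⁵ × sin 40° = 9.37×10⁻⁵ s⁻¹
Pressure gradient: |∂P/∂n| = 1000 Pa / 617000 m = 1.62×10⁻³ Pa/m
Geostrophic balance (pressure-gradient force = Coriolis force):
V_g = (1/(fρ)) |∂P/∂n| = 1.62×10⁻³ / (9.37×10⁻⁵ × 0.678) = 25.5 m/s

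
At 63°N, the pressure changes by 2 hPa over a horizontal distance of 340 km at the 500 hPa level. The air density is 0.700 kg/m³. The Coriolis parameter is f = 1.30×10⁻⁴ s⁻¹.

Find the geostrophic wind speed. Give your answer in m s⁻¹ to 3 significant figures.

Pressure gradient: |∂P/∂n| = 200 Pa / 340000 m = 5.88×10⁻⁴ Pa/m
Geostrophic balance (pressure-gradient force = Coriolis force):
V_g = (1/(fρ)) |∂P/∂n| = 5.88×10⁻⁴ / (1.30×10⁻⁴ × 0.700) = 6.46 m/s

6.46 m s⁻¹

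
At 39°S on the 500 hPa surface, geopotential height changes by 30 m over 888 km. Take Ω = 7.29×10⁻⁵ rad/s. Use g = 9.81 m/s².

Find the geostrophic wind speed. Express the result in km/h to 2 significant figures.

Coriolis parameter at 39°S:
f = 2Ω sin φ = 2 × 7.29×10⁻⁵ × sin 39° = 9.18×10⁻⁵ s⁻¹
Height gradient: |∂Z/∂n| = 30 m / 888000 m = 3.38×10⁻⁵
On a pressure surface, geostrophic balance gives V_g = (g/f)|∂Z/∂n|:
V_g = 9.81 × 3.38×10⁻⁵ / 9.18×10⁻⁵ = 3.61 m/s
Converting: 3.61 m/s × 3.6 = 13 km/h

13 km/h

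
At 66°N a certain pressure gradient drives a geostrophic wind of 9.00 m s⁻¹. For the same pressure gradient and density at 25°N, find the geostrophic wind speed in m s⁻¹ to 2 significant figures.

19 m s⁻¹

With the same pressure gradient and density, V_g ∝ 1/f ∝ 1/sin φ.
V₂ = V₁ · sin φ₁ / sin φ₂ = 9.00 × sin 66° / sin 25°
V₂ = 9.00 × 0.9135/0.4226 = 19 m s⁻¹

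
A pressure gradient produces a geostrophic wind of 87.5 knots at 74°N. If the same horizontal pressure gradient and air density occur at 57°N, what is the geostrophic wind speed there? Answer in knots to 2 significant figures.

With the same pressure gradient and density, V_g ∝ 1/f ∝ 1/sin φ.
V₂ = V₁ · sin φ₁ / sin φ₂ = 87.5 × sin 74° / sin 57°
V₂ = 87.5 × 0.9613/0.8387 = 100 knots

100 knots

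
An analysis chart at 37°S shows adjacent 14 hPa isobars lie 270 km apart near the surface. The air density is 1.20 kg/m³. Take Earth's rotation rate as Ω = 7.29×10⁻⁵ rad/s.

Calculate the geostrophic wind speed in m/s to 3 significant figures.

49.2 m/s

Coriolis parameter at 37°S:
f = 2Ω sin φ = 2 × 7.29×10⁻⁵ × sin 37° = 8.77×10⁻⁵ s⁻¹
Pressure gradient: |∂P/∂n| = 1400 Pa / 270000 m = 5.19×10⁻³ Pa/m
Geostrophic balance (pressure-gradient force = Coriolis force):
V_g = (1/(fρ)) |∂P/∂n| = 5.19×10⁻³ / (8.77×10⁻⁵ × 1.20) = 49.2 m/s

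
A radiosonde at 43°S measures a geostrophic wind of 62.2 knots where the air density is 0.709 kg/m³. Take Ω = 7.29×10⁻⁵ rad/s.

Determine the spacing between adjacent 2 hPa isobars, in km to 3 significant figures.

Coriolis parameter at 43°S:
f = 2Ω sin φ = 2 × 7.29×10⁻⁵ × sin 43° = 9.94×10⁻⁵ s⁻¹
Wind speed in SI: 62.2 knots = 32.0 m/s
Geostrophic balance rearranged: |∂P/∂n| = f ρ V_g
|∂P/∂n| = 9.94×10⁻⁵ × 0.709 × 32.0 = 2.26×10⁻³ Pa/m
Isobar spacing: Δn = ΔP/|∂P/∂n| = 200 Pa / 2.26×10⁻³ Pa/m = 88657 m ≈ 88.7 km

88.7 km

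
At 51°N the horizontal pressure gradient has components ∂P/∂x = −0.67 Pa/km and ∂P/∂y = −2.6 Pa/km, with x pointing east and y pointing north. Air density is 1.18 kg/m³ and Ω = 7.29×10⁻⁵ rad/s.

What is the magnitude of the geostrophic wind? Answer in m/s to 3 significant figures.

20.1 m/s

Coriolis parameter at 51°N:
f = 2Ω sin φ = 2 × 7.29×10⁻⁵ × sin 51° = 1.13×10⁻⁴ s⁻¹
Component geostrophic relations (x east, y north):
u_g = −(1/(fρ)) ∂P/∂y,  v_g = (1/(fρ)) ∂P/∂x
u_g = −(−2.6×10⁻³)/(1.13×10⁻⁴ × 1.18) = 19.4 m/s;  v_g = (−0.67×10⁻³)/(1.13×10⁻⁴ × 1.18) = −5.01 m/s
|V_g| = √(u_g² + v_g²) = 20.1 m/s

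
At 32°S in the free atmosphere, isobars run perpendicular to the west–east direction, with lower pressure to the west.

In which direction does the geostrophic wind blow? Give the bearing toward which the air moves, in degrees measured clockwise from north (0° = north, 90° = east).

180°

The pressure-gradient force points toward the west (bearing 270°).
Geostrophic balance: in the Southern Hemisphere the Coriolis force deflects motion to the left, so the geostrophic wind blows 90° to the left of the pressure-gradient force (low pressure on the right).
Rotating 270° by 90° counterclockwise gives 180° — the wind blows toward the south.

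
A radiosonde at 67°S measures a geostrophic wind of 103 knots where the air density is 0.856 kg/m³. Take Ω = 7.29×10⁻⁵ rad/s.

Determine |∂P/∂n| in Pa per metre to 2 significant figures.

6.1×10⁻³ Pa/m

Coriolis parameter at 67°S:
f = 2Ω sin φ = 2 × 7.29×10⁻⁵ × sin 67° = 1.34×10⁻⁴ s⁻¹
Wind speed in SI: 103 knots = 53.0 m/s
Geostrophic balance rearranged: |∂P/∂n| = f ρ V_g
|∂P/∂n| = 1.34×10⁻⁴ × 0.856 × 53.0 = 6.09×10⁻³ Pa/m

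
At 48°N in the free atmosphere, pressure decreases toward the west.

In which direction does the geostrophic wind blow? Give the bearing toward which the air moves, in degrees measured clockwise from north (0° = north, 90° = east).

The pressure-gradient force points toward the west (bearing 270°).
Geostrophic balance: in the Northern Hemisphere the Coriolis force deflects motion to the right, so the geostrophic wind blows 90° to the right of the pressure-gradient force (low pressure on the left).
Rotating 270° by 90° clockwise gives 000° — the wind blows toward the north.

000°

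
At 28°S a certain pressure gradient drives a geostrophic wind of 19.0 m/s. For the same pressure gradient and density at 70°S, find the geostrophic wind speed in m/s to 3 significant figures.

With the same pressure gradient and density, V_g ∝ 1/f ∝ 1/sin φ.
V₂ = V₁ · sin φ₁ / sin φ₂ = 19.0 × sin 28° / sin 70°
V₂ = 19.0 × 0.4695/0.9397 = 9.49 m/s

9.49 m/s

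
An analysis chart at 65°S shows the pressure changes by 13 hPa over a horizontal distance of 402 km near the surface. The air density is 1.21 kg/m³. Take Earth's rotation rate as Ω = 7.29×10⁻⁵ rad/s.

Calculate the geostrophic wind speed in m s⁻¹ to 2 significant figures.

Coriolis parameter at 65°S:
f = 2Ω sin φ = 2 × 7.29×10⁻⁵ × sin 65° = 1.32×10⁻⁴ s⁻¹
Pressure gradient: |∂P/∂n| = 1300 Pa / 402000 m = 3.23×10⁻³ Pa/m
Geostrophic balance (pressure-gradient force = Coriolis force):
V_g = (1/(fρ)) |∂P/∂n| = 3.23×10⁻³ / (1.32×10⁻⁴ × 1.21) = 20.2 m/s

20 m s⁻¹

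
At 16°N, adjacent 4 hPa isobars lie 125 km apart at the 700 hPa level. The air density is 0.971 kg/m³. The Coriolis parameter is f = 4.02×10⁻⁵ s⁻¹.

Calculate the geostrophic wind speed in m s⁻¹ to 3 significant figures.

Pressure gradient: |∂P/∂n| = 400 Pa / 125000 m = 3.20×10⁻³ Pa/m
Geostrophic balance (pressure-gradient force = Coriolis force):
V_g = (1/(fρ)) |∂P/∂n| = 3.20×10⁻³ / (4.02×10⁻⁵ × 0.971) = 82.0 m/s

82.0 m s⁻¹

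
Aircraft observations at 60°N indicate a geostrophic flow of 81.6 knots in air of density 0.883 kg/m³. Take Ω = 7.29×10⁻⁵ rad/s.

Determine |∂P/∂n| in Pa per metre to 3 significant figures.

Coriolis parameter at 60°N:
f = 2Ω sin φ = 2 × 7.29×10⁻⁵ × sin 60° = 1.26×10⁻⁴ s⁻¹
Wind speed in SI: 81.6 knots = 42.0 m/s
Geostrophic balance rearranged: |∂P/∂n| = f ρ V_g
|∂P/∂n| = 1.26×10⁻⁴ × 0.883 × 42.0 = 4.68×10⁻³ Pa/m

4.68×10⁻³ Pa/m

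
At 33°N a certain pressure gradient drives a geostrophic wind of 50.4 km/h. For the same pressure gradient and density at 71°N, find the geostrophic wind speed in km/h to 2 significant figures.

29 km/h

With the same pressure gradient and density, V_g ∝ 1/f ∝ 1/sin φ.
V₂ = V₁ · sin φ₁ / sin φ₂ = 50.4 × sin 33° / sin 71°
V₂ = 50.4 × 0.5446/0.9455 = 29 km/h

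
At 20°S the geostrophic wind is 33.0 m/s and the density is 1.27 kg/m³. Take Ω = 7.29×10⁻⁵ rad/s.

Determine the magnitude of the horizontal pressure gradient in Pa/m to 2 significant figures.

2.1×10⁻³ Pa/m

Coriolis parameter at 20°S:
f = 2Ω sin φ = 2 × 7.29×10⁻⁵ × sin 20° = 4.99×10⁻⁵ s⁻¹
Geostrophic balance rearranged: |∂P/∂n| = f ρ V_g
|∂P/∂n| = 4.99×10⁻⁵ × 1.27 × 33.0 = 2.09×10⁻³ Pa/m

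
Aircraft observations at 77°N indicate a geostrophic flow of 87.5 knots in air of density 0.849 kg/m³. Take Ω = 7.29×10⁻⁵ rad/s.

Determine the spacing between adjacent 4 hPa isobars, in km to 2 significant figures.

74 km

Coriolis parameter at 77°N:
f = 2Ω sin φ = 2 × 7.29×10⁻⁵ × sin 77° = 1.42×10⁻⁴ s⁻¹
Wind speed in SI: 87.5 knots = 45.0 m/s
Geostrophic balance rearranged: |∂P/∂n| = f ρ V_g
|∂P/∂n| = 1.42×10⁻⁴ × 0.849 × 45.0 = 5.43×10⁻³ Pa/m
Isobar spacing: Δn = ΔP/|∂P/∂n| = 400 Pa / 5.43×10⁻³ Pa/m = 73676 m ≈ 74 km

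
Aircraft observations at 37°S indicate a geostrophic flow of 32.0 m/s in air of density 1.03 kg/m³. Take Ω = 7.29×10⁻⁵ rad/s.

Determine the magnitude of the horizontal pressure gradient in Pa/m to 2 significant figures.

2.9×10⁻³ Pa/m

Coriolis parameter at 37°S:
f = 2Ω sin φ = 2 × 7.29×10⁻⁵ × sin 37° = 8.77×10⁻⁵ s⁻¹
Geostrophic balance rearranged: |∂P/∂n| = f ρ V_g
|∂P/∂n| = 8.77×10⁻⁵ × 1.03 × 32.0 = 2.89×10⁻³ Pa/m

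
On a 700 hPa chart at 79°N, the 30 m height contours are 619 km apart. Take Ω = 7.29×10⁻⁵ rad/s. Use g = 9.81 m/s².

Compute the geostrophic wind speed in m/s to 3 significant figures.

3.32 m/s

Coriolis parameter at 79°N:
f = 2Ω sin φ = 2 × 7.29×10⁻⁵ × sin 79° = 1.43×10⁻⁴ s⁻¹
Height gradient: |∂Z/∂n| = 30 m / 619000 m = 4.85×10⁻⁵
On a pressure surface, geostrophic balance gives V_g = (g/f)|∂Z/∂n|:
V_g = 9.81 × 4.85×10⁻⁵ / 1.43×10⁻⁴ = 3.32 m/s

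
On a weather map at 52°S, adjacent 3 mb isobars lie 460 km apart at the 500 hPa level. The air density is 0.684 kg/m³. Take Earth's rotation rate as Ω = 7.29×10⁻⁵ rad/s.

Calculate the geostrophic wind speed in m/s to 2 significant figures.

8.3 m/s

Coriolis parameter at 52°S:
f = 2Ω sin φ = 2 × 7.29×10⁻⁵ × sin 52° = 1.15×10⁻⁴ s⁻¹
Pressure gradient: |∂P/∂n| = 300 Pa / 460000 m = 6.52×10⁻⁴ Pa/m
Geostrophic balance (pressure-gradient force = Coriolis force):
V_g = (1/(fρ)) |∂P/∂n| = 6.52×10⁻⁴ / (1.15×10⁻⁴ × 0.684) = 8.30 m/s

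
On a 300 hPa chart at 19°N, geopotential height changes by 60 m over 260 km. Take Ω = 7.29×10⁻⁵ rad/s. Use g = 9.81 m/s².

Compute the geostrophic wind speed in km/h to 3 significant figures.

172 km/h

Coriolis parameter at 19°N:
f = 2Ω sin φ = 2 × 7.29×10⁻⁵ × sin 19° = 4.75×10⁻⁵ s⁻¹
Height gradient: |∂Z/∂n| = 60 m / 260000 m = 2.31×10⁻⁴
On a pressure surface, geostrophic balance gives V_g = (g/f)|∂Z/∂n|:
V_g = 9.81 × 2.31×10⁻⁴ / 4.75×10⁻⁵ = 47.7 m/s
Converting: 47.7 m/s × 3.6 = 172 km/h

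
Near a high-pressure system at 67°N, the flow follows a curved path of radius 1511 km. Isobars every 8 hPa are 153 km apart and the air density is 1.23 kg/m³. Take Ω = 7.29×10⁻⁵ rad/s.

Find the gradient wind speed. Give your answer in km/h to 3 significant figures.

Coriolis parameter at 67°N:
f = 2Ω sin φ = 2 × 7.29×10⁻⁵ × sin 67° = 1.34×10⁻⁴ s⁻¹
Pressure gradient: |∂P/∂n| = 800 Pa / 153000 m = 5.23×10⁻³ Pa/m
Geostrophic speed: V_g = |∂P/∂n|/(fρ) = 5.23×10⁻³/(1.34×10⁻⁴ × 1.23) = 31.7 m/s
Around a high, pressure-gradient force acts outward with centrifugal, so Coriolis balances both:
fV = (1/ρ)|∂P/∂n| + V²/R  →  V² − fR·V + fR·V_g = 0
With fR = 1.34×10⁻⁴ × 1511×10³ m = 203 m/s:
V = [fR − √((fR)² − 4 fR V_g)]/2 = [203 − √(203² − 4×203×31.7)]/2 = 39.3 m/s
Supergeostrophic (V > V_g = 31.7 m/s), as expected around a high.
Converting: 39.3 m/s × 3.6 = 141 km/h

141 km/h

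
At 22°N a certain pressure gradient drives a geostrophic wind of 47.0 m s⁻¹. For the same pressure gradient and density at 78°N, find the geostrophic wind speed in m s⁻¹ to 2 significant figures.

With the same pressure gradient and density, V_g ∝ 1/f ∝ 1/sin φ.
V₂ = V₁ · sin φ₁ / sin φ₂ = 47.0 × sin 22° / sin 78°
V₂ = 47.0 × 0.3746/0.9781 = 18 m s⁻¹

18 m s⁻¹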